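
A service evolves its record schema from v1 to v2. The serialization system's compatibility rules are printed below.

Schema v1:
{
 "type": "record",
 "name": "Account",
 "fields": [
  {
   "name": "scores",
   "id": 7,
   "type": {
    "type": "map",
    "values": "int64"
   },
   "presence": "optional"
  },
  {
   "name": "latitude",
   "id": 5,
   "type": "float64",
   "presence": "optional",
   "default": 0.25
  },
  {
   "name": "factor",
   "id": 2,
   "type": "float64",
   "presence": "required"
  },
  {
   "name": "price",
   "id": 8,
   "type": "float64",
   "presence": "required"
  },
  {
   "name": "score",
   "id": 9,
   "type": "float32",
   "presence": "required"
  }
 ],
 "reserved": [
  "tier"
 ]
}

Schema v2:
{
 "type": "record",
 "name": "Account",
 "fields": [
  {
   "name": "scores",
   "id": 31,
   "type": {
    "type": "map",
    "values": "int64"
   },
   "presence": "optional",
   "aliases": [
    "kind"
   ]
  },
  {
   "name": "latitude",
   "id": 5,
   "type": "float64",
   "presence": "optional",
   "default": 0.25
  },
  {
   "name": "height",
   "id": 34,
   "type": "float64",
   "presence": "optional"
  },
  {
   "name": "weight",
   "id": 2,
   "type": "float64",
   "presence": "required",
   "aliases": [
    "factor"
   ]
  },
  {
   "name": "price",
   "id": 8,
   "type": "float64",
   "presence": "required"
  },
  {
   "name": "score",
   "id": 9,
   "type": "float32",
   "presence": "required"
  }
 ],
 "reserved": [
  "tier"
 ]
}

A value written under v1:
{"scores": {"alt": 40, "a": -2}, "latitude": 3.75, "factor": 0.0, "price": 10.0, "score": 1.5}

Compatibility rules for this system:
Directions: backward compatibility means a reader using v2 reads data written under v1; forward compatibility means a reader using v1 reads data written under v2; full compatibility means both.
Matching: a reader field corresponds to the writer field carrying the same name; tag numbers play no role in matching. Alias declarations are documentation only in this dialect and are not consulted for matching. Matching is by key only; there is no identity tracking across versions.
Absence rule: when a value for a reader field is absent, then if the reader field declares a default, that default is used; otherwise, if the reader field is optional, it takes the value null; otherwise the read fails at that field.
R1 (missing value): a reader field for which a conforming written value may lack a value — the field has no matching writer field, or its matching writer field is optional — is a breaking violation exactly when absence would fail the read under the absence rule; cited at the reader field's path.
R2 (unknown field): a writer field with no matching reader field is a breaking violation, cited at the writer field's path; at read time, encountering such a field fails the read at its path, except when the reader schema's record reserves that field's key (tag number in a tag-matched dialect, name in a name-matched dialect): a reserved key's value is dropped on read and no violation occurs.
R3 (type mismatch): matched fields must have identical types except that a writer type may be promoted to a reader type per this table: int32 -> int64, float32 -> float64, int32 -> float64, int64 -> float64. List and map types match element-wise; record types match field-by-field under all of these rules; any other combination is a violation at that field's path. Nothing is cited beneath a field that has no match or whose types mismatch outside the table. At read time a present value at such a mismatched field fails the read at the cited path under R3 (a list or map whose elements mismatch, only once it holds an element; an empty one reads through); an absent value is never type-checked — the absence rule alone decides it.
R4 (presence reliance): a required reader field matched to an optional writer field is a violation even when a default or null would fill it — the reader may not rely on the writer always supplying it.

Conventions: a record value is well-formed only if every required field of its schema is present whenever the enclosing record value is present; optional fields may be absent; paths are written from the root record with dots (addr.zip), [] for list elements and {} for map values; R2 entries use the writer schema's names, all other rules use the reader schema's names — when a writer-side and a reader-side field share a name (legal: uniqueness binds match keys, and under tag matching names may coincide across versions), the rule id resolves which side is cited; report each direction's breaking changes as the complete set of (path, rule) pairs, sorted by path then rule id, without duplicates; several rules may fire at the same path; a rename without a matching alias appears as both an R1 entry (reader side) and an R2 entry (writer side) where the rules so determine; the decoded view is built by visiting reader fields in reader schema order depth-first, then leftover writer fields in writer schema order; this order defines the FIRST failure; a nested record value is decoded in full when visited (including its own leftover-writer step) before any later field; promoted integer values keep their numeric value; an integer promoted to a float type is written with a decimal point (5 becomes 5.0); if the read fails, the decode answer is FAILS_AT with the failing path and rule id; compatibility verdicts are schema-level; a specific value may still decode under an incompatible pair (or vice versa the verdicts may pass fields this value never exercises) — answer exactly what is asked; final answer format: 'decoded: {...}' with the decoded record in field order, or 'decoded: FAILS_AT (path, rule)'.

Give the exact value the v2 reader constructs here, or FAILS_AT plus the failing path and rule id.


the writer's type comes first in each Account pair
decode walk for Account under reader schema v2:
  scores := {"alt": 40, "a": -2}
  latitude := 3.75
  height := null (absent, optional -> null)
  read fails at weight under R1 (no fill)
  => FAILS_AT (weight, R1)
the other Account changes do not affect what is asked:
  added field height to record Account: optional float64, tag 34 (in v2 it sits immediately before weight) -> changes Account's schema-level verdicts only — the decode of this value is the same
  field scores in record Account: tag 7 changed to 31 -> inert under this dialect — no rule fires on Account and the result does not move

decoded: FAILS_AT (weight, R1)


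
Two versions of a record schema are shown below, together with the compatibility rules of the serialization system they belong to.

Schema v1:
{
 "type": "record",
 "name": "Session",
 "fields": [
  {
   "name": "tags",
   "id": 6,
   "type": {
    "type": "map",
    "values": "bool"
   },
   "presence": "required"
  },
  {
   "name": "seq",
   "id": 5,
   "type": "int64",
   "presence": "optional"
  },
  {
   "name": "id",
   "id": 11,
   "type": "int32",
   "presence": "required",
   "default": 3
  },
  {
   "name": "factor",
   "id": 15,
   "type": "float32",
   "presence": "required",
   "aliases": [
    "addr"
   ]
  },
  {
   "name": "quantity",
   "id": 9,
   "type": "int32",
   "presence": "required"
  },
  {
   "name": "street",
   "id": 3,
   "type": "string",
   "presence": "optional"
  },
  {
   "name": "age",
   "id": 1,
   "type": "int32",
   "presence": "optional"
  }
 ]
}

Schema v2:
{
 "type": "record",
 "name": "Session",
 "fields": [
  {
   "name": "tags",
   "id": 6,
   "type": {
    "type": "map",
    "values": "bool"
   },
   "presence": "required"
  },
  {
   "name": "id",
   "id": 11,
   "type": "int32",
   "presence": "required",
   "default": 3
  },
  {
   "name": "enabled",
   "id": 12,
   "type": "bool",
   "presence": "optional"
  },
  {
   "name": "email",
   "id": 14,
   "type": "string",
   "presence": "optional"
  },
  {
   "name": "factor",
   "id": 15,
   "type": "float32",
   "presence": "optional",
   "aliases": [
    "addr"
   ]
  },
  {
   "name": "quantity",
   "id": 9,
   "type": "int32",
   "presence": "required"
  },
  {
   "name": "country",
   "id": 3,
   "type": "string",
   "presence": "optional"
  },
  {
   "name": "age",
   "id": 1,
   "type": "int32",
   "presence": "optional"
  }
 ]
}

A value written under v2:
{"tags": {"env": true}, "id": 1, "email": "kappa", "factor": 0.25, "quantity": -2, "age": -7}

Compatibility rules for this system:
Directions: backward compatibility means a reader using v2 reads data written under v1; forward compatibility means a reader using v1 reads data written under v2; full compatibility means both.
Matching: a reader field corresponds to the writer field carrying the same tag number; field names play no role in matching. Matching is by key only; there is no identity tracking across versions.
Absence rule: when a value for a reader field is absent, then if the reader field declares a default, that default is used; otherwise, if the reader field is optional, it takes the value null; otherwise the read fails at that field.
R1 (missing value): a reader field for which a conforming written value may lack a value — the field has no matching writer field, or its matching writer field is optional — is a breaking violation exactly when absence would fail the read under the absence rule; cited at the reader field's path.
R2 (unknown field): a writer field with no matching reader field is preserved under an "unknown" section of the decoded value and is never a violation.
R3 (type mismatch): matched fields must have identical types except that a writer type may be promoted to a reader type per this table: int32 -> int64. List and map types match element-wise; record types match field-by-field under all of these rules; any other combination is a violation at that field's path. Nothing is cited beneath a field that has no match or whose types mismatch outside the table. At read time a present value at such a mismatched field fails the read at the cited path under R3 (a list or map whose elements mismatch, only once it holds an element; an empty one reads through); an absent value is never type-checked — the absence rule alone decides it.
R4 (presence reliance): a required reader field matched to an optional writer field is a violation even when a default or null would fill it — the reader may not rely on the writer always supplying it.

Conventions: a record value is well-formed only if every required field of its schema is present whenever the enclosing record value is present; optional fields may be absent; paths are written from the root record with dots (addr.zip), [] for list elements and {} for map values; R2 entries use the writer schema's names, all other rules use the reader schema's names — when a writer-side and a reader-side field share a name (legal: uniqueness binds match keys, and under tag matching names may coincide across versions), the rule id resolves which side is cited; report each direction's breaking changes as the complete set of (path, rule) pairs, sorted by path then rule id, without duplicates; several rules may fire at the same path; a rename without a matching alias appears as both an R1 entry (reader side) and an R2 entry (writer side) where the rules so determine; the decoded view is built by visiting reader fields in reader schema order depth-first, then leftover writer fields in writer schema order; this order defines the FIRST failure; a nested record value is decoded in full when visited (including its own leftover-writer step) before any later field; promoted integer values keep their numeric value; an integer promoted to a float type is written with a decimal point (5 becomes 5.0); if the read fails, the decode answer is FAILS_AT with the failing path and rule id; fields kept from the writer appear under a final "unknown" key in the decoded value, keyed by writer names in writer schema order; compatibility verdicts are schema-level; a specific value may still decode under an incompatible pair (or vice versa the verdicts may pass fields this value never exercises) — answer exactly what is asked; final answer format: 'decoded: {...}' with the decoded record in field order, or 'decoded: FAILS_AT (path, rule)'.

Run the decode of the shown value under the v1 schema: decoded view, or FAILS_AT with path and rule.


the writer's type comes first in each Session pair
decode walk for Session under reader schema v1:
  tags := {"env": true}
  seq := null (missing; optional => null)
  id := 1
  factor := 0.25
  quantity := -2
  street := null (missing; optional => null)
  age := -7
  writer email: kept under "unknown"
  => decoded: {"tags": {"env": true}, "seq": null, "id": 1, "factor": 0.25, "quantity": -2, "street": null, "age": -7, "unknown": {"email": "kappa"}}
ruling out the remaining Session differences:
  field factor in record Session: required changed to optional -> affects the rule determinations only; this particular Session value decodes identically
  removed field seq from record Session -> triggers nothing under the printed rules; the Session answer is the same either way
  added field enabled to record Session: optional bool, tag 12 (in v2 it sits immediately before factor) -> triggers nothing under the printed rules; the Session answer is the same either way
  renamed field street to country in record Session -> triggers nothing under the printed rules; the Session answer is the same either way

decoded: {"tags": {"env": true}, "seq": null, "id": 1, "factor": 0.25, "quantity": -2, "street": null, "age": -7, "unknown": {"email": "kappa"}}


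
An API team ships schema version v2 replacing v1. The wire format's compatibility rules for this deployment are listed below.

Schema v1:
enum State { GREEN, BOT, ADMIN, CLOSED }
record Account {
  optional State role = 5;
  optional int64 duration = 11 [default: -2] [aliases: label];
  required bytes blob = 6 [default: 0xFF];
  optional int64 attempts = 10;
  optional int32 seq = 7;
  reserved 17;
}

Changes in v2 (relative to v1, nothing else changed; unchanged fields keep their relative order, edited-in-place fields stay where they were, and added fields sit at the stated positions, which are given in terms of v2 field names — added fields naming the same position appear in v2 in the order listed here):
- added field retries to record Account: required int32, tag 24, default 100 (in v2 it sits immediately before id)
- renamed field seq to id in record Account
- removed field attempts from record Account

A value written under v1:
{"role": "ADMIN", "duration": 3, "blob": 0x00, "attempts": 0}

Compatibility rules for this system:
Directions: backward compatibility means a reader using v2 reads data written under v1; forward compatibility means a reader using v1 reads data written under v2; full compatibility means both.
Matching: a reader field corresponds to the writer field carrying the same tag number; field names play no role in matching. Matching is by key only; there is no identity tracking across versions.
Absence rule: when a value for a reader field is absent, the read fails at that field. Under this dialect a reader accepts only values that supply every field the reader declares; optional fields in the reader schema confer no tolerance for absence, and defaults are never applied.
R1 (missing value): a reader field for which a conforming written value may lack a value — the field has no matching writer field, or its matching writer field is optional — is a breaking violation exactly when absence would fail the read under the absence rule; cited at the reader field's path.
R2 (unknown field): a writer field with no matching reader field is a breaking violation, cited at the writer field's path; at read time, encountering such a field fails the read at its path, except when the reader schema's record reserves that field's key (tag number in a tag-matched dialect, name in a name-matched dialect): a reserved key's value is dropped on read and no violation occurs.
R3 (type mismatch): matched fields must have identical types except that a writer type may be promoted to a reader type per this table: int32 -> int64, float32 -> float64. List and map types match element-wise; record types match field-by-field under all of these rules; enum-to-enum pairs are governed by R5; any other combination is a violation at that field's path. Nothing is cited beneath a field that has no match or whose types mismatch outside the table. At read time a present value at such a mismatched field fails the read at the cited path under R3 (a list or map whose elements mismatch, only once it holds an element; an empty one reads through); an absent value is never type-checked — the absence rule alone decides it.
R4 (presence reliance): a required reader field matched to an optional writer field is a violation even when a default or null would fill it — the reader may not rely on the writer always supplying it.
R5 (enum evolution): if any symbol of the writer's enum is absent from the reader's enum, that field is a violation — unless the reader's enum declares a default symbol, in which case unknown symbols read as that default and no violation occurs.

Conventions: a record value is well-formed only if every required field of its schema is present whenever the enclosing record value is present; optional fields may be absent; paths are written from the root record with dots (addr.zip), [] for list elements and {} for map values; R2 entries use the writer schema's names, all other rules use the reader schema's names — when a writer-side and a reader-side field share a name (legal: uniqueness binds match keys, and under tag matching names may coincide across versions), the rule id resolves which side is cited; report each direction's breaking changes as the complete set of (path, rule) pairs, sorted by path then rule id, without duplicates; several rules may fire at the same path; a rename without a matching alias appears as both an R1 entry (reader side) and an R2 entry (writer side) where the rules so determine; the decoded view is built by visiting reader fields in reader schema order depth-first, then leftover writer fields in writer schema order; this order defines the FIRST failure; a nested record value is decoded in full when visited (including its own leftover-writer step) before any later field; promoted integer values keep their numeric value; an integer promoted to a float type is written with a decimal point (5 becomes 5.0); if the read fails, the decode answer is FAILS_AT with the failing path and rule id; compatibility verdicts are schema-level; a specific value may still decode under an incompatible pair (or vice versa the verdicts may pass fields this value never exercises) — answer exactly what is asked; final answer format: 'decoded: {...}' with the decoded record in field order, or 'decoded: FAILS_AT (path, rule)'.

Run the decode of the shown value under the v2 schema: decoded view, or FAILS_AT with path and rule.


decoded: FAILS_AT (retries, R1)

arrows below run writer -> reader for Account
decode walk for Account under reader schema v2:
  role := "ADMIN"
  duration := 3
  blob := 0x00
  read fails at retries under R1 (no fill)
  => FAILS_AT (retries, R1)
diffs on Account not affecting the asked answer:
  renamed field seq to id in record Account -> affects the rule determinations only; this particular Account value decodes identically
  removed field attempts from record Account -> affects the rule determinations only; this particular Account value decodes identically


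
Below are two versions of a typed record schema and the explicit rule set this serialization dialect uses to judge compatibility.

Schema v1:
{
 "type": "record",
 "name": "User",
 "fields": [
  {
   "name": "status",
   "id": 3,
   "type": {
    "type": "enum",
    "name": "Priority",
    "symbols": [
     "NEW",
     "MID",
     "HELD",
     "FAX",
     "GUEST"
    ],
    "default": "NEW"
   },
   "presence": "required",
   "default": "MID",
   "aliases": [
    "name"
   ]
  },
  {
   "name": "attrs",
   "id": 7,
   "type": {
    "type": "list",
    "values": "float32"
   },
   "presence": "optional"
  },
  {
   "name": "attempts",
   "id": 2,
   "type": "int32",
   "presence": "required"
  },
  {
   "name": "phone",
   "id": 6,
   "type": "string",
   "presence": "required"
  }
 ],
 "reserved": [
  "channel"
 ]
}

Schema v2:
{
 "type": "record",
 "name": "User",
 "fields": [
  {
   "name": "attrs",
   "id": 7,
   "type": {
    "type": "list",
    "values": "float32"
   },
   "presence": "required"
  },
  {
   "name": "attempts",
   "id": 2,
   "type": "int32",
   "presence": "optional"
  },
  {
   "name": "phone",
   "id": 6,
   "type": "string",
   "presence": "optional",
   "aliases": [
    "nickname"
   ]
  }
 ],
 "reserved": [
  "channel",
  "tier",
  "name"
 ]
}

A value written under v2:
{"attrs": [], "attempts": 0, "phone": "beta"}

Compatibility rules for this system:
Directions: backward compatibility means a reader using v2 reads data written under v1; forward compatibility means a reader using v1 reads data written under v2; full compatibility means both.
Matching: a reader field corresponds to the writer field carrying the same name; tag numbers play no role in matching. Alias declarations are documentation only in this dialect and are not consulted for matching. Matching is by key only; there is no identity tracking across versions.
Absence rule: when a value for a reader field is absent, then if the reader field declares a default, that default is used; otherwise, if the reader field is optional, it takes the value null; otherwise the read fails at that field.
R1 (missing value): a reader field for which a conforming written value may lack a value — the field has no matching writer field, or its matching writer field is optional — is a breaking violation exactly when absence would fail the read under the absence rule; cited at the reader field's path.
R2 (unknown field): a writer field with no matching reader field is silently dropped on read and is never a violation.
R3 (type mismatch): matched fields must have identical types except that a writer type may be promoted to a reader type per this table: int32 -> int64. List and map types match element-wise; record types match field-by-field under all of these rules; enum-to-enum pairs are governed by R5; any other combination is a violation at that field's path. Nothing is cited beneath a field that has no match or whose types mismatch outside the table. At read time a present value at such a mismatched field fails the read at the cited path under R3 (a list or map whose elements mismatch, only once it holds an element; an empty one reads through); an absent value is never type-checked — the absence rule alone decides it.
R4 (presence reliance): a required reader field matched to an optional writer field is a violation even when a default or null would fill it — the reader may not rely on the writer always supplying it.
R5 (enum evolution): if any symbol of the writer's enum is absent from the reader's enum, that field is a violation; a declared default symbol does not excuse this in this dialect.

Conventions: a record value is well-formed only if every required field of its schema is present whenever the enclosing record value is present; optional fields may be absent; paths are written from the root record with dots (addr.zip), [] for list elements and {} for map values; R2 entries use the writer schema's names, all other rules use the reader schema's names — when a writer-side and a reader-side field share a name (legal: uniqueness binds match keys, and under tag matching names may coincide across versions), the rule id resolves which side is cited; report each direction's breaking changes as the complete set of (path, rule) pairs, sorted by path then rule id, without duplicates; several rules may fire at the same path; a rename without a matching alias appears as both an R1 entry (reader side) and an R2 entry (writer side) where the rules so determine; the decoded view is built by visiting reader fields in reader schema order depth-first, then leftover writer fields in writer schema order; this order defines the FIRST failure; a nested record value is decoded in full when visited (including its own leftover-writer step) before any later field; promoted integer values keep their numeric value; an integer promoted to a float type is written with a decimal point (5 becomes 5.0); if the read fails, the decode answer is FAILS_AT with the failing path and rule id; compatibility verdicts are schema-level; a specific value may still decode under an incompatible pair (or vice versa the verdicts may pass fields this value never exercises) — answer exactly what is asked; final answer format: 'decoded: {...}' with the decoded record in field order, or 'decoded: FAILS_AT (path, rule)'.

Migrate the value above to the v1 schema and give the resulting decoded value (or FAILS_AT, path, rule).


decoded: {"status": "MID", "attrs": [], "attempts": 0, "phone": "beta"}

the writer's type comes first in each User pair
migrating the User value to v1:
  status := "MID" (absent -> default)
  attrs := []
  attempts := 0
  phone := "beta"
  => decoded: {"status": "MID", "attrs": [], "attempts": 0, "phone": "beta"}
remaining User differences; none change what is asked:
  removed field status from record User -> fires no rule on User under this dialect and leaves the result unchanged
  field phone in record User: required changed to optional -> a verdict-level change on User — the shown value reads the same
  field attrs in record User: optional changed to required -> a verdict-level change on User — the shown value reads the same
  field attempts in record User: required changed to optional -> a verdict-level change on User — the shown value reads the same


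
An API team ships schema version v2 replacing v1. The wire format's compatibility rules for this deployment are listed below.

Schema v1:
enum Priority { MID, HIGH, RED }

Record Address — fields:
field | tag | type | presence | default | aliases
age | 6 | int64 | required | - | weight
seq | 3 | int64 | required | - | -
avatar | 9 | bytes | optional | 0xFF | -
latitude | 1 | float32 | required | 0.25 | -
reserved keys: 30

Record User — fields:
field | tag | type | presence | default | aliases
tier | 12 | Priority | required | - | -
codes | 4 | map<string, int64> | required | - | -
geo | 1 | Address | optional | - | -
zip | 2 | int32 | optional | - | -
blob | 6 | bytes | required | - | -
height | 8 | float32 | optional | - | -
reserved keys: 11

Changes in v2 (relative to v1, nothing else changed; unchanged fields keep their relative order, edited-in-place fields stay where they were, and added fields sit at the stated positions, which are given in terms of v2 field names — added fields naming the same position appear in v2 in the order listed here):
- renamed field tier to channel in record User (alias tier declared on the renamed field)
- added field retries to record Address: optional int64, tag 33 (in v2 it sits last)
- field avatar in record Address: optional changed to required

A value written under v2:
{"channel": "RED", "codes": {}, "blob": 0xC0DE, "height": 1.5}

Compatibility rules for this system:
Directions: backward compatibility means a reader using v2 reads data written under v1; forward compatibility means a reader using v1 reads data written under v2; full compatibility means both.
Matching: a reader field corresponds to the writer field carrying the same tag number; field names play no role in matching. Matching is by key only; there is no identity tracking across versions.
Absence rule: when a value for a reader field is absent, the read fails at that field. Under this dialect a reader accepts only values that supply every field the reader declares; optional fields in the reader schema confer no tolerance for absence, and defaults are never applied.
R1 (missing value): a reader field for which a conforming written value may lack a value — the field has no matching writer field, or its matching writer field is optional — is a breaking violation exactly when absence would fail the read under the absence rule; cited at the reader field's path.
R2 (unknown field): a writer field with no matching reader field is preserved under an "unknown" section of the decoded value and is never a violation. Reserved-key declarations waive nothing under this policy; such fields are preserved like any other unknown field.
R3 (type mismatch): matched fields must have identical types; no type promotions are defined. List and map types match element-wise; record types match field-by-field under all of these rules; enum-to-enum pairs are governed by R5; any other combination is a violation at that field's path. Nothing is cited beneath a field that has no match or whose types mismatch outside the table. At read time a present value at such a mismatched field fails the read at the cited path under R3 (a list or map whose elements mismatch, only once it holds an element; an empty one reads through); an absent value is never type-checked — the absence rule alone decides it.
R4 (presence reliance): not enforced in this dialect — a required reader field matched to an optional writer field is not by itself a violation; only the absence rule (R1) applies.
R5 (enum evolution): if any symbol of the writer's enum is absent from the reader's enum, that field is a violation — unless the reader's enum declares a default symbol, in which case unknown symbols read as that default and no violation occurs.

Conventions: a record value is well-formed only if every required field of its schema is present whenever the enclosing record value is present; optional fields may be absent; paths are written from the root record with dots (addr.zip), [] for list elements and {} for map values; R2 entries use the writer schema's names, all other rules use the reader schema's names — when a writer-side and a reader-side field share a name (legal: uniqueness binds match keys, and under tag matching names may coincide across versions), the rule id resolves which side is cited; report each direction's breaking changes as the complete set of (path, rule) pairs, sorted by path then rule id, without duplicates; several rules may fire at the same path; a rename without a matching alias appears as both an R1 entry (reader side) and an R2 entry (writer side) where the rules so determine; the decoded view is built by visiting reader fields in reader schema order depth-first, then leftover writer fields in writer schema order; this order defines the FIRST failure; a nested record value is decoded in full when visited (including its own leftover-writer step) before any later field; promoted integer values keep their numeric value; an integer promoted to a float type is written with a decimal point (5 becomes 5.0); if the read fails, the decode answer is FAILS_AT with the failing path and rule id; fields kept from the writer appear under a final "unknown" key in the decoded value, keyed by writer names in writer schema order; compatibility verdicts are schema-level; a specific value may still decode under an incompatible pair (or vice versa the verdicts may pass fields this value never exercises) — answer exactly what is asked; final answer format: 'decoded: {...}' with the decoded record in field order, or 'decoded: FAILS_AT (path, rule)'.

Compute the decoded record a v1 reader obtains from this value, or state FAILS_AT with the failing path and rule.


the writer's type comes first in each User pair
decode walk for User under reader schema v1:
  tier := "RED" (from writer channel)
  codes := {}
  read fails at geo under R1 (no fill)
  => FAILS_AT (geo, R1)
the rest of the User diff is inert for this question:
  renamed field tier to channel in record User (alias tier declared on the renamed field) -> fires no rule on User under this dialect and leaves the result unchanged
  added field retries to record Address: optional int64, tag 33 (in v2 it sits last) -> changes User's schema-level verdicts only — the decode of this value is the same
  field avatar in record Address: optional changed to required -> changes User's schema-level verdicts only — the decode of this value is the same

decoded: FAILS_AT (geo, R1)


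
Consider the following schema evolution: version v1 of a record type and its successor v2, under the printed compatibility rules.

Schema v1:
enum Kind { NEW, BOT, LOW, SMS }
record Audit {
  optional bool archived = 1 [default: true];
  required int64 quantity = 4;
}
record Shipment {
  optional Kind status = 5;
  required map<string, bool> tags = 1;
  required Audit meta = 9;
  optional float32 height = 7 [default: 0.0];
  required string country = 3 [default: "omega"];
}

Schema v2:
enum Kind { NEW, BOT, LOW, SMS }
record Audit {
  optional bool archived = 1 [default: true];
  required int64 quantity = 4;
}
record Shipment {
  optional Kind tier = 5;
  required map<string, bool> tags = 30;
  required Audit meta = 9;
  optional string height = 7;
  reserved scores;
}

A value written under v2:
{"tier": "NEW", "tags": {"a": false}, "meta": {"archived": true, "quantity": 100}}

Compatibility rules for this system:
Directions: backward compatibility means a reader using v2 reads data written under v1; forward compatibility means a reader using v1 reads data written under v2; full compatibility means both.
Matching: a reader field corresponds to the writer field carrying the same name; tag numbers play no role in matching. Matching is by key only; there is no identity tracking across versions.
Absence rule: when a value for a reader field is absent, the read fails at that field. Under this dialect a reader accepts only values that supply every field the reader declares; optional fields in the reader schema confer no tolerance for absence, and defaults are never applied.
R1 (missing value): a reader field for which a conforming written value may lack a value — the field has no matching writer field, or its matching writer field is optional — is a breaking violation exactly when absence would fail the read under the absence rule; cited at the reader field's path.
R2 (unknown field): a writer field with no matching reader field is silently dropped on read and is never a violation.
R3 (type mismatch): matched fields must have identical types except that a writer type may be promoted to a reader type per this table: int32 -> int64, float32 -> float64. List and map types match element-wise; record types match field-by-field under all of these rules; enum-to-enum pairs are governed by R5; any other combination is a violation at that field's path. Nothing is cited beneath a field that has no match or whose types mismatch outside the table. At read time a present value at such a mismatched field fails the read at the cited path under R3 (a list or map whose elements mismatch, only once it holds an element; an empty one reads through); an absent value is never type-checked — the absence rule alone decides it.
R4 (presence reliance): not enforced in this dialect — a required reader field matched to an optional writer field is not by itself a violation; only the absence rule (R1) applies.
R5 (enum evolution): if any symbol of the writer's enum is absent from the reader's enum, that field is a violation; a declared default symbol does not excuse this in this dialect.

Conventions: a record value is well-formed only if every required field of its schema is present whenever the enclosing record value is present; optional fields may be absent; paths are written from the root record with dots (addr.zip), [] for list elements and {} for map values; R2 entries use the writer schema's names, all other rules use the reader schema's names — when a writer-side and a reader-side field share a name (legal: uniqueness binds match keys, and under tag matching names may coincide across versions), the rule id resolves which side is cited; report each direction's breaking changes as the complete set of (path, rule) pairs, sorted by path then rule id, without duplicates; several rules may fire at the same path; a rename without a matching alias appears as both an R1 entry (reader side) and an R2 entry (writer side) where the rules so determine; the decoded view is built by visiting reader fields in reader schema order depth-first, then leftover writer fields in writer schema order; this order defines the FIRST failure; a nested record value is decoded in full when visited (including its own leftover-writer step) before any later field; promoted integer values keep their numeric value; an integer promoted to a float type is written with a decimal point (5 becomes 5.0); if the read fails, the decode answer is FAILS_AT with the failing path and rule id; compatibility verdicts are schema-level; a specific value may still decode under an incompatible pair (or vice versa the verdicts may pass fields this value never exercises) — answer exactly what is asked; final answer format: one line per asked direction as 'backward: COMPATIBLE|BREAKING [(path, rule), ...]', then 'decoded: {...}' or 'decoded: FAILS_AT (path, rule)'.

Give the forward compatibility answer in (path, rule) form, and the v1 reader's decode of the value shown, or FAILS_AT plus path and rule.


in Shipment below, arrows point writer -> reader
forward analysis of Shipment with v1 as reader and v2 as writer:
  status: no writer-side match
  map<string, bool> -> map<string, bool>, writer required: tags aligns to tags
  Audit -> Audit, writer required: meta aligns to meta
  string -> float32, writer optional: height aligns to height
  country: no writer-side match
  writer field tier has no reader counterpart
  bool -> bool, writer optional: meta.archived aligns to meta.archived
  int64 -> int64, writer required: meta.quantity aligns to meta.quantity
  breaking: (country, R1)
  breaking: (height, R1)
  breaking: (height, R3)
  breaking: (meta.archived, R1)
  breaking: (status, R1)
  => forward: BREAKING (5)
migrating the Shipment value to v1:
  read fails at status under R1 (no fill)
  => FAILS_AT (status, R1)
the other Shipment changes do not affect what is asked:
  field tags in record Shipment: tag 1 changed to 30 -> triggers nothing under Shipment's printed rules — same verdict

forward: BREAKING [(country, R1), (height, R1), (height, R3), (meta.archived, R1), (status, R1)]; decoded: FAILS_AT (status, R1)


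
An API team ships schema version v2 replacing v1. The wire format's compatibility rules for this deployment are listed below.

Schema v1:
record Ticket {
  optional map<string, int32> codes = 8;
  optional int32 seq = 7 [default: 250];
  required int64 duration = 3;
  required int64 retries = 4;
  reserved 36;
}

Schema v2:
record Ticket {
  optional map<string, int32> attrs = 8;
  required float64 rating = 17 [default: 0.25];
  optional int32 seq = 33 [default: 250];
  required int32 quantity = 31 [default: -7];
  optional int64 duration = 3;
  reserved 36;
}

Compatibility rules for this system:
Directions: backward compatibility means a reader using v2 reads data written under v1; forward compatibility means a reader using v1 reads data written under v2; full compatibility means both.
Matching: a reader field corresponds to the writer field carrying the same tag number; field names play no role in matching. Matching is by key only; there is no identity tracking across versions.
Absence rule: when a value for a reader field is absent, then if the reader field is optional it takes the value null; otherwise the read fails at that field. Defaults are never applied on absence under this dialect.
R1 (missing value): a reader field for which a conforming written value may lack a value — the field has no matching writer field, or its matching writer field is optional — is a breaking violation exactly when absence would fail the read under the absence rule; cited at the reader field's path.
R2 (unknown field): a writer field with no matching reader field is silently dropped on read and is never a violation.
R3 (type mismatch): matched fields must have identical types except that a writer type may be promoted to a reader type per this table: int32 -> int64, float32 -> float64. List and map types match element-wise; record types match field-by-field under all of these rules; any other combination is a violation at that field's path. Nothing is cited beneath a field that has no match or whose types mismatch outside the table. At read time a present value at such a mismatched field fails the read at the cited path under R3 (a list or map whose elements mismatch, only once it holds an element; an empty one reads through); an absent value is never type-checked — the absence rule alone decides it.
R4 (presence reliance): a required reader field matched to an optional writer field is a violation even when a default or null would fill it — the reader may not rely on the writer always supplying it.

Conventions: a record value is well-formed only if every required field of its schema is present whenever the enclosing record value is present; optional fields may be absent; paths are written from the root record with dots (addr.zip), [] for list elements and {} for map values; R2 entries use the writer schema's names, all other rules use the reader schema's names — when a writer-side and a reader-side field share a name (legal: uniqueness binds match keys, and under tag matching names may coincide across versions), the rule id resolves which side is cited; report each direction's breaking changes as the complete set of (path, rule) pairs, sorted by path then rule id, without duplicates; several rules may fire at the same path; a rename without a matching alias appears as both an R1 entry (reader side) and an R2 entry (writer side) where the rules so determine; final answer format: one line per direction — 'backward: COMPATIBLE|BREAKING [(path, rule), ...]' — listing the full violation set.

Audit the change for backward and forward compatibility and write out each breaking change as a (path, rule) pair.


in Ticket below, arrows point writer -> reader
backward pass over Ticket, reader schema v2, writer schema v1:
  writer optional, map<string, int32> -> map<string, int32>: reader attrs maps from writer codes
  rating: no writer-side match
  seq: no writer-side match
  quantity: no writer-side match
  writer required, int64 -> int64: reader duration maps from writer duration
  seq (writer side), unknown to reader
  retries (writer side), unknown to reader
  R1 fires at quantity
  R1 fires at rating
  => backward verdict for Ticket: BREAKING, 2 violation(s)
forward pass over Ticket, reader schema v1, writer schema v2:
  writer optional, map<string, int32> -> map<string, int32>: reader codes maps from writer attrs
  seq: no writer-side match
  writer optional, int64 -> int64: reader duration maps from writer duration
  retries: no writer-side match
  rating (writer side), unknown to reader
  seq (writer side), unknown to reader
  quantity (writer side), unknown to reader
  R1 fires at duration
  R4 fires at duration
  R1 fires at retries
  => forward verdict for Ticket: BREAKING, 3 violation(s)

backward: BREAKING [(quantity, R1), (rating, R1)]; forward: BREAKING [(duration, R1), (duration, R4), (retries, R1)]
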